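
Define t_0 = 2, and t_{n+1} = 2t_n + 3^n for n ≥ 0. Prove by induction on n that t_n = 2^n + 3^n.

Base case: t_0 = 2, and 2^0 + 3^0 = 1 + 1 = 2.
Assume t_r = 2^r + 3^r for some r ≥ 0.
Then t_{r+1} = 2t_r + 3^r = 2·(2^r + 3^r) + 3^r = 2^{r+1} + 2·3^r + 3^r = 2^{r+1} + 3·3^r = 2^{r+1} + 3^{r+1}.
This completes the inductive step, so t_n = 2^n + 3^n for all n ≥ 0.

t_n = 2^n + 3^n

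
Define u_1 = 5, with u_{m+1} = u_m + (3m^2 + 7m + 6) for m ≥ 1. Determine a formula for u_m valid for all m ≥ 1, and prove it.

Claim: u_m = m^3 + 2m^2 + 3m − 1.

Base case: u_1 = 5, and 1^3 + 2·1^2 + 3·1 − 1 = 5.
Assume u_j = j^3 + 2j^2 + 3j − 1.
Then u_{j+1} = u_j + (3j^2 + 7j + 6) = (j^3 + 2j^2 + 3j − 1) + (3j^2 + 7j + 6) = j^3 + 5j^2 + 10j + 5,
and (j+1)^3 + 2·(j+1)^2 + 3·(j+1) − 1 = j^3 + 5j^2 + 10j + 5.
This completes the inductive step, so u_m = m^3 + 2m^2 + 3m − 1 for all m ≥ 1.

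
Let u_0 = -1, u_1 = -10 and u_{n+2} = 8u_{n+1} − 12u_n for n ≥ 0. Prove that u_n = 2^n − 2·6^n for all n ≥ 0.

Base cases: u_0 = -1 and 2^0 − 2·6^0 = -1; u_1 = -10 and 2^1 − 2·6^1 = -10.
Assume u_j = 2^j − 2·6^j for all 0 ≤ j ≤ m, where m ≥ 1.
Then u_{m+1} = 8u_m − 12u_{m−1} = 8·(2^m − 2·6^m) − 12·(2^{m−1} − 2·6^{m−1}) = (8·2 − 12)2^{m−1} − 2·(8·6 − 12)6^{m−1} = 4·2^{m−1} − 72·6^{m−1} = 2^{m+1} − 2·6^{m+1}.
So the formula holds for m+1, and by strong induction u_n = 2^n − 2·6^n for all n ≥ 0.

u_n = 2^n − 2·6^n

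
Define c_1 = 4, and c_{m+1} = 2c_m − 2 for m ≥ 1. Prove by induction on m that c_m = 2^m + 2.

Base case: c_1 = 4, and 2^1 + 2 = 2 + 2 = 4.
Assume c_k = 2^k + 2 for some k ≥ 1.
Then c_{k+1} = 2c_k − 2 = 2·(2^k + 2) − 2 = 2^{k+1} + 4 − 2 = 2^{k+1} + 2.
Hence c_m = 2^m + 2 for every m ≥ 1, by induction.

c_m = 2^m + 2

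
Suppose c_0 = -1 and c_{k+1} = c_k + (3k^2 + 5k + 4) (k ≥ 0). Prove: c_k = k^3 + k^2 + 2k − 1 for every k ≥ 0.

Base case: c_0 = -1, and 0^3 + 0^2 + 2·0 − 1 = -1.
Assume c_j = j^3 + j^2 + 2j − 1.
Then c_{j+1} = c_j + (3j^2 + 5j + 4) = (j^3 + j^2 + 2j − 1) + (3j^2 + 5j + 4) = j^3 + 4j^2 + 7j + 3,
and (j+1)^3 + (j+1)^2 + 2·(j+1) − 1 = j^3 + 4j^2 + 7j + 3.
By induction, c_k = k^3 + k^2 + 2k − 1 for all k ≥ 0.

c_k = k^3 + k^2 + 2k − 1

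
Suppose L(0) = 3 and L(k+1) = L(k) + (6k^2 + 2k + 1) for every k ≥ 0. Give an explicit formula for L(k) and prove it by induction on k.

Claim: L(k) = 2k^3 − 2k^2 + k + 3.

Base case: L(0) = 3, and 2·0^3 − 2·0^2 + 0 + 3 = 3.
Assume L(m) = 2m^3 − 2m^2 + m + 3.
Then L(m+1) = L(m) + (6m^2 + 2m + 1) = (2m^3 − 2m^2 + m + 3) + (6m^2 + 2m + 1) = 2m^3 + 4m^2 + 3m + 4,
and 2·(m+1)^3 − 2·(m+1)^2 + (m+1) + 3 = 2m^3 + 4m^2 + 3m + 4.
Hence L(k) = 2k^3 − 2k^2 + k + 3 for every k ≥ 0, by induction.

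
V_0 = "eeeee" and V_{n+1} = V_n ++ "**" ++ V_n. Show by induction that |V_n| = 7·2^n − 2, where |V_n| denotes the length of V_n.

Base case: |V_0| = 5, and 7·2^0 − 2 = 5.
Assume |V_k| = 7·2^k − 2.
Then |V_{k+1}| = |V_k| + 2 + |V_k| = 2|V_k| + 2 = 2(7·2^k − 2) + 2 = 7·2^{k+1} − 4 + 2 = 7·2^{k+1} − 2.
This completes the inductive step, so |V_n| = 7·2^n − 2 for all n ≥ 0.

|V_n| = 7·2^n − 2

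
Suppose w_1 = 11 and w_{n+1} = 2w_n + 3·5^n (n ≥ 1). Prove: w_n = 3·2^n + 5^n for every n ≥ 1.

Base case: w_1 = 11, and 3·2^1 + 5^1 = 6 + 5 = 11.
Assume w_j = 3·2^j + 5^j for some j ≥ 1.
Then w_{j+1} = 2w_j + 3·5^j = 2·(3·2^j + 5^j) + 3·5^j = 3·2^{j+1} + 2·5^j + 3·5^j = 3·2^{j+1} + 5·5^j = 3·2^{j+1} + 5^{j+1}.
This completes the inductive step, so w_n = 3·2^n + 5^n for all n ≥ 1.

w_n = 3·2^n + 5^n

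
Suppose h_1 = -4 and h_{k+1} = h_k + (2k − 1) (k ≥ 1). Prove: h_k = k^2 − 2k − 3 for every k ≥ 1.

Base case: h_1 = -4, and 1^2 − 2·1 − 3 = -4.
Assume h_r = r^2 − 2r − 3.
Then h_{r+1} = h_r + (2r − 1) = (r^2 − 2r − 3) + (2r − 1) = r^2 − 4,
and (r+1)^2 − 2·(r+1) − 3 = r^2 − 4.
By induction, h_k = k^2 − 2k − 3 for all k ≥ 1.

h_k = k^2 − 2k − 3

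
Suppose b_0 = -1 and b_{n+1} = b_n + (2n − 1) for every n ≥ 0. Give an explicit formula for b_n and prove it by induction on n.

Claim: b_n = n^2 − 2n − 1.

Base case: b_0 = -1, and 0^2 − 2·0 − 1 = -1.
Assume b_j = j^2 − 2j − 1.
Then b_{j+1} = b_j + (2j − 1) = (j^2 − 2j − 1) + (2j − 1) = j^2 − 2,
and (j+1)^2 − 2·(j+1) − 1 = j^2 − 2.
This completes the inductive step, so b_n = n^2 − 2n − 1 for all n ≥ 0.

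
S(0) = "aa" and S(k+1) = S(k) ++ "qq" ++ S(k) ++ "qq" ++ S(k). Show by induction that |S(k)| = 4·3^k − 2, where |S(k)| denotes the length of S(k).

Base case: |S(0)| = 2, and 4·3^0 − 2 = 2.
Assume |S(j)| = 4·3^j − 2.
Then |S(j+1)| = 3|S(j)| + 4 = 3(4·3^j − 2) + 4 = 4·3^{j+1} − 6 + 4 = 4·3^{j+1} − 2.
So the formula holds for j+1, and by induction |S(k)| = 4·3^k − 2 for all k ≥ 0.

|S(k)| = 4·3^k − 2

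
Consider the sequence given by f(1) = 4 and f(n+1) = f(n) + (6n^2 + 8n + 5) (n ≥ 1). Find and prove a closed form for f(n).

Claim: f(n) = 2n^3 + n^2 + 2n − 1.

Base case: f(1) = 4, and 2·1^3 + 1^2 + 2·1 − 1 = 4.
Assume f(r) = 2r^3 + r^2 + 2r − 1.
Then f(r+1) = f(r) + (6r^2 + 8r + 5) = (2r^3 + r^2 + 2r − 1) + (6r^2 + 8r + 5) = 2r^3 + 7r^2 + 10r + 4,
and 2·(r+1)^3 + (r+1)^2 + 2·(r+1) − 1 = 2r^3 + 7r^2 + 10r + 4.
Hence f(n) = 2n^3 + n^2 + 2n − 1 for every n ≥ 1, by induction.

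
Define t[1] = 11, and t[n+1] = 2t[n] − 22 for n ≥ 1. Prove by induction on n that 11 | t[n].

Base case: t[1] = 11 = 11·1, so 11 | t[1].
Assume 11 | t[k], so t[k] = 11s for some integer s.
Then t[k+1] = 2t[k] − 22 = 2·(11s) − 22 = 11(2s − 2), so 11 | t[k+1].
Hence 11 | t[n] for every n ≥ 1, by induction.

11 | t[n]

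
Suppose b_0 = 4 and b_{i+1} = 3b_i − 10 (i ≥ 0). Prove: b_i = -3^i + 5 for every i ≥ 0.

Base case: b_0 = 4, and -3^0 + 5 = -1 + 5 = 4.
Assume b_j = -3^j + 5 for some j ≥ 0.
Then b_{j+1} = 3b_j − 10 = 3·(-3^j + 5) − 10 = -3^{j+1} + 15 − 10 = -3^{j+1} + 5.
This completes the inductive step, so b_i = -3^i + 5 for all i ≥ 0.

b_i = -3^i + 5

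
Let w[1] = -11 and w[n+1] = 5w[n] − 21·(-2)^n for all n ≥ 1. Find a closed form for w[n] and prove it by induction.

Claim: w[n] = -5^n + 3·(-2)^n.

Base case: w[1] = -11, and -5^1 + 3·(-2)^1 = -5 − 6 = -11.
Assume w[m] = -5^m + 3·(-2)^m for some m ≥ 1.
Then w[m+1] = 5w[m] − 21·(-2)^m = 5·(-5^m + 3·(-2)^m) − 21·(-2)^m = -5^{m+1} + 15·(-2)^m − 21·(-2)^m = -5^{m+1} − 6·(-2)^m = -5^{m+1} + 3·(-2)^{m+1}.
Hence w[n] = -5^n + 3·(-2)^n for every n ≥ 1, by induction.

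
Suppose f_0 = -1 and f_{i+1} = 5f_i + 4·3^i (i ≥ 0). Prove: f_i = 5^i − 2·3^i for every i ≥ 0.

Base case: f_0 = -1, and 5^0 − 2·3^0 = 1 − 2 = -1.
Assume f_j = 5^j − 2·3^j for some j ≥ 0.
Then f_{j+1} = 5f_j + 4·3^j = 5·(5^j − 2·3^j) + 4·3^j = 5^{j+1} − 10·3^j + 4·3^j = 5^{j+1} − 6·3^j = 5^{j+1} − 2·3^{j+1}.
By induction, f_i = 5^i − 2·3^i for all i ≥ 0.

f_i = 5^i − 2·3^i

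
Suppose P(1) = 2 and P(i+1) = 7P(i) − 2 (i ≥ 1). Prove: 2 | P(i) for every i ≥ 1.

Base case: P(1) = 2 = 2·1, so 2 | P(1).
Assume 2 | P(r), so P(r) = 2t for some integer t.
Then P(r+1) = 7P(r) − 2 = 7·(2t) − 2 = 2(7t − 1), so 2 | P(r+1).
This completes the inductive step, so 2 | P(i) for all i ≥ 1.

2 | P(i)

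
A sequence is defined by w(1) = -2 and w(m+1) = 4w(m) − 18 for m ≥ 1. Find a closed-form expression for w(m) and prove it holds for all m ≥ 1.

Claim: w(m) = -2·4^m + 6.

Base case: w(1) = -2, and -2·4^1 + 6 = -8 + 6 = -2.
Assume w(j) = -2·4^j + 6 for some j ≥ 1.
Then w(j+1) = 4w(j) − 18 = 4·(-2·4^j + 6) − 18 = -8·4^j + 24 − 18 = -2·4^{j+1} + 6.
This completes the inductive step, so w(m) = -2·4^m + 6 for all m ≥ 1.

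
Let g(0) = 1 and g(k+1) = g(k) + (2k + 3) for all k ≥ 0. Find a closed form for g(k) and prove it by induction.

Claim: g(k) = k^2 + 2k + 1.

Base case: g(0) = 1, and 0^2 + 2·0 + 1 = 1.
Assume g(m) = m^2 + 2m + 1.
Then g(m+1) = g(m) + (2m + 3) = (m^2 + 2m + 1) + (2m + 3) = m^2 + 4m + 4,
and (m+1)^2 + 2·(m+1) + 1 = m^2 + 4m + 4.
Hence g(k) = k^2 + 2k + 1 for every k ≥ 0, by induction.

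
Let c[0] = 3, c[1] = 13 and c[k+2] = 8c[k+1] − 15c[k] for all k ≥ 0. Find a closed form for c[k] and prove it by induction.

Claim: c[k] = 3^k + 2·5^k.

Base cases: c[0] = 3 and 3^0 + 2·5^0 = 3; c[1] = 13 and 3^1 + 2·5^1 = 13.
Assume c[j] = 3^j + 2·5^j for all 0 ≤ j ≤ r, where r ≥ 1.
Then c[r+1] = 8c[r] − 15c[r−1] = 8·(3^r + 2·5^r) − 15·(3^{r−1} + 2·5^{r−1}) = (8·3 − 15)3^{r−1} + 2·(8·5 − 15)5^{r−1} = 9·3^{r−1} + 50·5^{r−1} = 3^{r+1} + 2·5^{r+1}.
This completes the inductive step, so c[k] = 3^k + 2·5^k for all k ≥ 0.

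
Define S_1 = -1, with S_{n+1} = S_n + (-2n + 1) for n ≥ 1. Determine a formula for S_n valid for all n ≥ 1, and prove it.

Claim: S_n = -n^2 + 2n − 2.

Base case: S_1 = -1, and -1^2 + 2·1 − 2 = -1.
Assume S_m = -m^2 + 2m − 2.
Then S_{m+1} = S_m + (-2m + 1) = (-m^2 + 2m − 2) + (-2m + 1) = -m^2 − 1,
and -(m+1)^2 + 2·(m+1) − 2 = -m^2 − 1.
This completes the inductive step, so S_n = -n^2 + 2n − 2 for all n ≥ 1.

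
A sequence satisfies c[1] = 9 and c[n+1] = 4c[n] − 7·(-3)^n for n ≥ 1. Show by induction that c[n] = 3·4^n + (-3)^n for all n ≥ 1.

Base case: c[1] = 9, and 3·4^1 + (-3)^1 = 12 − 3 = 9.
Assume c[m] = 3·4^m + (-3)^m for some m ≥ 1.
Then c[m+1] = 4c[m] − 7·(-3)^m = 4·(3·4^m + (-3)^m) − 7·(-3)^m = 3·4^{m+1} + 4·(-3)^m − 7·(-3)^m = 3·4^{m+1} − 3·(-3)^m = 3·4^{m+1} + (-3)^{m+1}.
So the formula holds for m+1, and by induction c[n] = 3·4^n + (-3)^n for all n ≥ 1.

c[n] = 3·4^n + (-3)^n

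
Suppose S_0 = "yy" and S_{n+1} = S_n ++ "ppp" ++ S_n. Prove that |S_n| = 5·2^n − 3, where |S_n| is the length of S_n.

Base case: |S_0| = 2, and 5·2^0 − 3 = 2.
Assume |S_k| = 5·2^k − 3.
Then |S_{k+1}| = |S_k| + 3 + |S_k| = 2|S_k| + 3 = 2(5·2^k − 3) + 3 = 5·2^{k+1} − 6 + 3 = 5·2^{k+1} − 3.
By induction, |S_n| = 5·2^n − 3 for all n ≥ 0.

|S_n| = 5·2^n − 3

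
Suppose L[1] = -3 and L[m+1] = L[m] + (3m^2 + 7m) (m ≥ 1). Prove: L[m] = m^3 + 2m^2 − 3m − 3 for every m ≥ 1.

Base case: L[1] = -3, and 1^3 + 2·1^2 − 3·1 − 3 = -3.
Assume L[r] = r^3 + 2r^2 − 3r − 3.
Then L[r+1] = L[r] + (3r^2 + 7r) = (r^3 + 2r^2 − 3r − 3) + (3r^2 + 7r) = r^3 + 5r^2 + 4r − 3,
and (r+1)^3 + 2·(r+1)^2 − 3·(r+1) − 3 = r^3 + 5r^2 + 4r − 3.
Hence L[m] = m^3 + 2m^2 − 3m − 3 for every m ≥ 1, by induction.

L[m] = m^3 + 2m^2 − 3m − 3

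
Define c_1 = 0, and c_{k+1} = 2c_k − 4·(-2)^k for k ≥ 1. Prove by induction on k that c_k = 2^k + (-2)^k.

Base case: c_1 = 0, and 2^1 + (-2)^1 = 2 − 2 = 0.
Assume c_j = 2^j + (-2)^j for some j ≥ 1.
Then c_{j+1} = 2c_j − 4·(-2)^j = 2·(2^j + (-2)^j) − 4·(-2)^j = 2^{j+1} + 2·(-2)^j − 4·(-2)^j = 2^{j+1} − 2·(-2)^j = 2^{j+1} + (-2)^{j+1}.
By induction, c_k = 2^k + (-2)^k for all k ≥ 1.

c_k = 2^k + (-2)^k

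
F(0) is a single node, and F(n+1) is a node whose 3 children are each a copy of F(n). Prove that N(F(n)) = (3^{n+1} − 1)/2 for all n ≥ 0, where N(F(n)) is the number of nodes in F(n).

Base case: N(F(0)) = 1, and (3^{0+1} − 1)/2 = 1.
Assume N(F(k)) = (3^{k+1} − 1)/2.
Then N(F(k+1)) = 1 + 3N(F(k)) = 1 + 3·(3^{k+1} − 1)/2 = 1 + (3^{k+2} − 3)/2 = (2 + 3^{k+2} − 3)/2 = (3^{k+2} − 1)/2.
So the formula holds for k+1, and by induction N(F(n)) = (3^{n+1} − 1)/2 for all n ≥ 0.

N(F(n)) = (3^{n+1} − 1)/2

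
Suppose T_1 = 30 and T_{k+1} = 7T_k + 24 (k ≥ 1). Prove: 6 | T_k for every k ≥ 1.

Base case: T_1 = 30 = 6·5, so 6 | T_1.
Assume 6 | T_j, so T_j = 6t for some integer t.
Then T_{j+1} = 7T_j + 24 = 7·(6t) + 24 = 6(7t + 4), so 6 | T_{j+1}.
So the property holds for j+1, and by induction 6 | T_k for all k ≥ 1.

6 | T_k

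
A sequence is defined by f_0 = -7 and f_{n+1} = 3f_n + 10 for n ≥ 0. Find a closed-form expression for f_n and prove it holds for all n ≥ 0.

Claim: f_n = -2·3^n − 5.

Base case: f_0 = -7, and -2·3^0 − 5 = -2 − 5 = -7.
Assume f_m = -2·3^m − 5 for some m ≥ 0.
Then f_{m+1} = 3f_m + 10 = 3·(-2·3^m − 5) + 10 = -6·3^m − 15 + 10 = -2·3^{m+1} − 5.
By induction, f_n = -2·3^n − 5 for all n ≥ 0.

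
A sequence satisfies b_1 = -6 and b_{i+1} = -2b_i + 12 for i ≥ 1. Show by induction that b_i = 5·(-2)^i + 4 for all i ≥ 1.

Base case: b_1 = -6, and 5·(-2)^1 + 4 = -10 + 4 = -6.
Assume b_r = 5·(-2)^r + 4 for some r ≥ 1.
Then b_{r+1} = -2b_r + 12 = -2·(5·(-2)^r + 4) + 12 = -10·(-2)^r − 8 + 12 = 5·(-2)^{r+1} + 4.
Hence b_i = 5·(-2)^i + 4 for every i ≥ 1, by induction.

b_i = 5·(-2)^i + 4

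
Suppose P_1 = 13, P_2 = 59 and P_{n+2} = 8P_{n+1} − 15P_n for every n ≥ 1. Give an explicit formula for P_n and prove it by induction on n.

Claim: P_n = 2·5^n + 3^n.

Base cases: P_1 = 13 and 2·5^1 + 3^1 = 13; P_2 = 59 and 2·5^2 + 3^2 = 59.
Assume P_j = 2·5^j + 3^j for all 1 ≤ j ≤ k, where k ≥ 2.
Then P_{k+1} = 8P_k − 15P_{k−1} = 8·(2·5^k + 3^k) − 15·(2·5^{k−1} + 3^{k−1}) = 2·(8·5 − 15)5^{k−1} + (8·3 − 15)3^{k−1} = 50·5^{k−1} + 9·3^{k−1} = 2·5^{k+1} + 3^{k+1}.
By strong induction, P_n = 2·5^n + 3^n for all n ≥ 1.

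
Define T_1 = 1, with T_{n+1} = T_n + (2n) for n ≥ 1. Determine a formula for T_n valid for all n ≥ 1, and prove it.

Claim: T_n = n^2 − n + 1.

Base case: T_1 = 1, and 1^2 − 1 + 1 = 1.
Assume T_k = k^2 − k + 1.
Then T_{k+1} = T_k + (2k) = (k^2 − k + 1) + (2k) = k^2 + k + 1,
and (k+1)^2 − (k+1) + 1 = k^2 + k + 1.
Hence T_n = n^2 − n + 1 for every n ≥ 1, by induction.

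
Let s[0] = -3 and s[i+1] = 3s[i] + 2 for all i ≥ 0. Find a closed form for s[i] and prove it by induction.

Claim: s[i] = -2·3^i − 1.

Base case: s[0] = -3, and -2·3^0 − 1 = -2 − 1 = -3.
Assume s[m] = -2·3^m − 1 for some m ≥ 0.
Then s[m+1] = 3s[m] + 2 = 3·(-2·3^m − 1) + 2 = -6·3^m − 3 + 2 = -2·3^{m+1} − 1.
This completes the inductive step, so s[i] = -2·3^i − 1 for all i ≥ 0.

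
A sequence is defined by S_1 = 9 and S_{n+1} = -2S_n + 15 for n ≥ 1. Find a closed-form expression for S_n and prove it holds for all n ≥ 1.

Claim: S_n = -2·(-2)^n + 5.

Base case: S_1 = 9, and -2·(-2)^1 + 5 = 4 + 5 = 9.
Assume S_j = -2·(-2)^j + 5 for some j ≥ 1.
Then S_{j+1} = -2S_j + 15 = -2·(-2·(-2)^j + 5) + 15 = 4·(-2)^j − 10 + 15 = -2·(-2)^{j+1} + 5.
So the formula holds for j+1, and by induction S_n = -2·(-2)^n + 5 for all n ≥ 1.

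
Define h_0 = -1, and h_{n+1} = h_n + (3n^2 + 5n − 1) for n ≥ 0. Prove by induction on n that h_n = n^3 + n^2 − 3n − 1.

Base case: h_0 = -1, and 0^3 + 0^2 − 3·0 − 1 = -1.
Assume h_r = r^3 + r^2 − 3r − 1.
Then h_{r+1} = h_r + (3r^2 + 5r − 1) = (r^3 + r^2 − 3r − 1) + (3r^2 + 5r − 1) = r^3 + 4r^2 + 2r − 2,
and (r+1)^3 + (r+1)^2 − 3·(r+1) − 1 = r^3 + 4r^2 + 2r − 2.
This completes the inductive step, so h_n = n^3 + n^2 − 3n − 1 for all n ≥ 0.

h_n = n^3 + n^2 − 3n − 1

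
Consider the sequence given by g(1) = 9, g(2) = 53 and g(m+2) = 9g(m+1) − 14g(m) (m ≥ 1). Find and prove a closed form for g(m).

Claim: g(m) = 7^m + 2^m.

Base cases: g(1) = 9 and 7^1 + 2^1 = 9; g(2) = 53 and 7^2 + 2^2 = 53.
Assume g(j) = 7^j + 2^j for all 1 ≤ j ≤ k, where k ≥ 2.
Then g(k+1) = 9g(k) − 14g(k−1) = 9·(7^k + 2^k) − 14·(7^{k−1} + 2^{k−1}) = (9·7 − 14)7^{k−1} + (9·2 − 14)2^{k−1} = 49·7^{k−1} + 4·2^{k−1} = 7^{k+1} + 2^{k+1}.
Hence g(m) = 7^m + 2^m for every m ≥ 1, by strong induction.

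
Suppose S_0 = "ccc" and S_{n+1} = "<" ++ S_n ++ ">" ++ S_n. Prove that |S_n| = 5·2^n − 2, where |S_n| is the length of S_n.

Base case: |S_0| = 3, and 5·2^0 − 2 = 3.
Assume |S_k| = 5·2^k − 2.
Then |S_{k+1}| = 1 + |S_k| + 1 + |S_k| = 2|S_k| + 2 = 2(5·2^k − 2) + 2 = 5·2^{k+1} − 4 + 2 = 5·2^{k+1} − 2.
Hence |S_n| = 5·2^n − 2 for every n ≥ 0, by induction.

|S_n| = 5·2^n − 2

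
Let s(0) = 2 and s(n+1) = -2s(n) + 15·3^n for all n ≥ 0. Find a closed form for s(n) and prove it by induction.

Claim: s(n) = -(-2)^n + 3·3^n.

Base case: s(0) = 2, and -(-2)^0 + 3·3^0 = -1 + 3 = 2.
Assume s(k) = -(-2)^k + 3·3^k for some k ≥ 0.
Then s(k+1) = -2s(k) + 15·3^k = -2·(-(-2)^k + 3·3^k) + 15·3^k = -(-2)^{k+1} − 6·3^k + 15·3^k = -(-2)^{k+1} + 9·3^k = -(-2)^{k+1} + 3·3^{k+1}.
This completes the inductive step, so s(n) = -(-2)^n + 3·3^n for all n ≥ 0.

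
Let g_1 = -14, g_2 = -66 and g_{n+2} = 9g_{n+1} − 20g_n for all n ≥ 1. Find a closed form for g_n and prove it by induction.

Claim: g_n = -4^n − 2·5^n.

Base cases: g_1 = -14 and -4^1 − 2·5^1 = -14; g_2 = -66 and -4^2 − 2·5^2 = -66.
Assume g_i = -4^i − 2·5^i for all 1 ≤ i ≤ j, where j ≥ 2.
Then g_{j+1} = 9g_j − 20g_{j−1} = 9·(-4^j − 2·5^j) − 20·(-4^{j−1} − 2·5^{j−1}) = -(9·4 − 20)4^{j−1} − 2·(9·5 − 20)5^{j−1} = -16·4^{j−1} − 50·5^{j−1} = -4^{j+1} − 2·5^{j+1}.
Hence g_n = -4^n − 2·5^n for every n ≥ 1, by strong induction.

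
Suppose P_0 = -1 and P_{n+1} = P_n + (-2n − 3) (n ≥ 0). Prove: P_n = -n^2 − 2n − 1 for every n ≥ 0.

Base case: P_0 = -1, and -0^2 − 2·0 − 1 = -1.
Assume P_m = -m^2 − 2m − 1.
Then P_{m+1} = P_m + (-2m − 3) = (-m^2 − 2m − 1) + (-2m − 3) = -m^2 − 4m − 4,
and -(m+1)^2 − 2·(m+1) − 1 = -m^2 − 4m − 4.
Hence P_n = -n^2 − 2n − 1 for every n ≥ 0, by induction.

P_n = -n^2 − 2n − 1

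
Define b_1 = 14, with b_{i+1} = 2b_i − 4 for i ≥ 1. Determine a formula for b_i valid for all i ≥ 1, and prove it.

Claim: b_i = 5·2^i + 4.

Base case: b_1 = 14, and 5·2^1 + 4 = 10 + 4 = 14.
Assume b_k = 5·2^k + 4 for some k ≥ 1.
Then b_{k+1} = 2b_k − 4 = 2·(5·2^k + 4) − 4 = 10·2^k + 8 − 4 = 5·2^{k+1} + 4.
Hence b_i = 5·2^i + 4 for every i ≥ 1, by induction.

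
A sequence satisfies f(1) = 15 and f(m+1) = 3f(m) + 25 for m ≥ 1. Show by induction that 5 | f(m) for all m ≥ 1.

Base case: f(1) = 15 = 5·3, so 5 | f(1).
Assume 5 | f(r), so f(r) = 5t for some integer t.
Then f(r+1) = 3f(r) + 25 = 3·(5t) + 25 = 5(3t + 5), so 5 | f(r+1).
So the property holds for r+1, and by induction 5 | f(m) for all m ≥ 1.

5 | f(m)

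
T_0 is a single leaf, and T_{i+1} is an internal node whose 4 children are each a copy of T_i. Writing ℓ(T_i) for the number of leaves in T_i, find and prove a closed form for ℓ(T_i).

Claim: ℓ(T_i) = 4^i.

Base case: ℓ(T_0) = 1, and 4^0 = 1.
Assume ℓ(T_m) = 4^m.
Then ℓ(T_{m+1}) = 4·ℓ(T_m) = 4·4^m = 4^{m+1}.
By induction, ℓ(T_i) = 4^i for all i ≥ 0.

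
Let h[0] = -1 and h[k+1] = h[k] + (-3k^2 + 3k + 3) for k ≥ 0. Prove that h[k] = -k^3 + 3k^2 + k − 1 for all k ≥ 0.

Base case: h[0] = -1, and -0^3 + 3·0^2 + 0 − 1 = -1.
Assume h[m] = -m^3 + 3m^2 + m − 1.
Then h[m+1] = h[m] + (-3m^2 + 3m + 3) = (-m^3 + 3m^2 + m − 1) + (-3m^2 + 3m + 3) = -m^3 + 4m + 2,
and -(m+1)^3 + 3·(m+1)^2 + (m+1) − 1 = -m^3 + 4m + 2.
This completes the inductive step, so h[k] = -k^3 + 3k^2 + k − 1 for all k ≥ 0.

h[k] = -k^3 + 3k^2 + k − 1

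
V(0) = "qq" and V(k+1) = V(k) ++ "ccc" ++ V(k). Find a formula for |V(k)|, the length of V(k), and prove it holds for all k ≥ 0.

Claim: |V(k)| = 5·2^k − 3.

Base case: |V(0)| = 2, and 5·2^0 − 3 = 2.
Assume |V(j)| = 5·2^j − 3.
Then |V(j+1)| = |V(j)| + 3 + |V(j)| = 2|V(j)| + 3 = 2(5·2^j − 3) + 3 = 5·2^{j+1} − 6 + 3 = 5·2^{j+1} − 3.
So the formula holds for j+1, and by induction |V(k)| = 5·2^k − 3 for all k ≥ 0.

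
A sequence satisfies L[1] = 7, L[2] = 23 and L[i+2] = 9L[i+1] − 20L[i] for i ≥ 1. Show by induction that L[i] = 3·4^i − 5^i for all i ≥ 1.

Base cases: L[1] = 7 and 3·4^1 − 5^1 = 7; L[2] = 23 and 3·4^2 − 5^2 = 23.
Assume L[j] = 3·4^j − 5^j for all 1 ≤ j ≤ k, where k ≥ 2.
Then L[k+1] = 9L[k] − 20L[k−1] = 9·(3·4^k − 5^k) − 20·(3·4^{k−1} − 5^{k−1}) = 3·(9·4 − 20)4^{k−1} − (9·5 − 20)5^{k−1} = 48·4^{k−1} − 25·5^{k−1} = 3·4^{k+1} − 5^{k+1}.
This completes the inductive step, so L[i] = 3·4^i − 5^i for all i ≥ 1.

L[i] = 3·4^i − 5^i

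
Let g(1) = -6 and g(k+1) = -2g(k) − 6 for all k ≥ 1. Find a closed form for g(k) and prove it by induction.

Claim: g(k) = 2·(-2)^k − 2.

Base case: g(1) = -6, and 2·(-2)^1 − 2 = -4 − 2 = -6.
Assume g(r) = 2·(-2)^r − 2 for some r ≥ 1.
Then g(r+1) = -2g(r) − 6 = -2·(2·(-2)^r − 2) − 6 = -4·(-2)^r + 4 − 6 = 2·(-2)^{r+1} − 2.
This completes the inductive step, so g(k) = 2·(-2)^k − 2 for all k ≥ 1.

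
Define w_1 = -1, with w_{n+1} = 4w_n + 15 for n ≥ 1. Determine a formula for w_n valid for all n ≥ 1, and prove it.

Claim: w_n = 4^n − 5.

Base case: w_1 = -1, and 4^1 − 5 = 4 − 5 = -1.
Assume w_r = 4^r − 5 for some r ≥ 1.
Then w_{r+1} = 4w_r + 15 = 4·(4^r − 5) + 15 = 4^{r+1} − 20 + 15 = 4^{r+1} − 5.
Hence w_n = 4^n − 5 for every n ≥ 1, by induction.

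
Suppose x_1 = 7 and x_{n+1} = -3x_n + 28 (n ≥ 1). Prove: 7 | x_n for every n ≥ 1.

Base case: x_1 = 7 = 7·1, so 7 | x_1.
Assume 7 | x_k, so x_k = 7t for some integer t.
Then x_{k+1} = -3x_k + 28 = -3·(7t) + 28 = 7(-3t + 4), so 7 | x_{k+1}.
By induction, 7 | x_n for all n ≥ 1.

7 | x_n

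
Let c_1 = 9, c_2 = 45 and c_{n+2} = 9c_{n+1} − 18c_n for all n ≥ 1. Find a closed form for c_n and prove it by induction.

Claim: c_n = 6^n + 3^n.

Base cases: c_1 = 9 and 6^1 + 3^1 = 9; c_2 = 45 and 6^2 + 3^2 = 45.
Assume c_j = 6^j + 3^j for all 1 ≤ j ≤ m, where m ≥ 2.
Then c_{m+1} = 9c_m − 18c_{m−1} = 9·(6^m + 3^m) − 18·(6^{m−1} + 3^{m−1}) = (9·6 − 18)6^{m−1} + (9·3 − 18)3^{m−1} = 36·6^{m−1} + 9·3^{m−1} = 6^{m+1} + 3^{m+1}.
This completes the inductive step, so c_n = 6^n + 3^n for all n ≥ 1.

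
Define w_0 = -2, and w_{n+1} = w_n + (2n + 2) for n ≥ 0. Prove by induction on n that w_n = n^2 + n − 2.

Base case: w_0 = -2, and 0^2 + 0 − 2 = -2.
Assume w_j = j^2 + j − 2.
Then w_{j+1} = w_j + (2j + 2) = (j^2 + j − 2) + (2j + 2) = j^2 + 3j,
and (j+1)^2 + (j+1) − 2 = j^2 + 3j.
By induction, w_n = n^2 + n − 2 for all n ≥ 0.

w_n = n^2 + n − 2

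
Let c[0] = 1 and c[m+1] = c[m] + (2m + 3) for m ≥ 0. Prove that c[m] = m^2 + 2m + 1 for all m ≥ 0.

Base case: c[0] = 1, and 0^2 + 2·0 + 1 = 1.
Assume c[j] = j^2 + 2j + 1.
Then c[j+1] = c[j] + (2j + 3) = (j^2 + 2j + 1) + (2j + 3) = j^2 + 4j + 4,
and (j+1)^2 + 2·(j+1) + 1 = j^2 + 4j + 4.
This completes the inductive step, so c[m] = m^2 + 2m + 1 for all m ≥ 0.

c[m] = m^2 + 2m + 1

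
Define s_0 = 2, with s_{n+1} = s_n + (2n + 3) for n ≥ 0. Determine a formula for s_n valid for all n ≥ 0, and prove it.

Claim: s_n = n^2 + 2n + 2.

Base case: s_0 = 2, and 0^2 + 2·0 + 2 = 2.
Assume s_r = r^2 + 2r + 2.
Then s_{r+1} = s_r + (2r + 3) = (r^2 + 2r + 2) + (2r + 3) = r^2 + 4r + 5,
and (r+1)^2 + 2·(r+1) + 2 = r^2 + 4r + 5.
This completes the inductive step, so s_n = n^2 + 2n + 2 for all n ≥ 0.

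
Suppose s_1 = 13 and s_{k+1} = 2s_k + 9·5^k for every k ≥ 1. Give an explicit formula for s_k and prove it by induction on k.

Claim: s_k = -2^k + 3·5^k.

Base case: s_1 = 13, and -2^1 + 3·5^1 = -2 + 15 = 13.
Assume s_j = -2^j + 3·5^j for some j ≥ 1.
Then s_{j+1} = 2s_j + 9·5^j = 2·(-2^j + 3·5^j) + 9·5^j = -2^{j+1} + 6·5^j + 9·5^j = -2^{j+1} + 15·5^j = -2^{j+1} + 3·5^{j+1}.
This completes the inductive step, so s_k = -2^k + 3·5^k for all k ≥ 1.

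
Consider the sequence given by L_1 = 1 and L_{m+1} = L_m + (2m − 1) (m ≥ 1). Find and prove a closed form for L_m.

Claim: L_m = m^2 − 2m + 2.

Base case: L_1 = 1, and 1^2 − 2·1 + 2 = 1.
Assume L_j = j^2 − 2j + 2.
Then L_{j+1} = L_j + (2j − 1) = (j^2 − 2j + 2) + (2j − 1) = j^2 + 1,
and (j+1)^2 − 2·(j+1) + 2 = j^2 + 1.
This completes the inductive step, so L_m = m^2 − 2m + 2 for all m ≥ 1.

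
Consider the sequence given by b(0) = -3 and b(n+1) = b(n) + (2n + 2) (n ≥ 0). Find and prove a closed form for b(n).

Claim: b(n) = n^2 + n − 3.

Base case: b(0) = -3, and 0^2 + 0 − 3 = -3.
Assume b(k) = k^2 + k − 3.
Then b(k+1) = b(k) + (2k + 2) = (k^2 + k − 3) + (2k + 2) = k^2 + 3k − 1,
and (k+1)^2 + (k+1) − 3 = k^2 + 3k − 1.
Hence b(n) = n^2 + n − 3 for every n ≥ 0, by induction.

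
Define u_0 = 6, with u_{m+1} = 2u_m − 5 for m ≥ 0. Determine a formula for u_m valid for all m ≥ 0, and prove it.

Claim: u_m = 2^m + 5.

Base case: u_0 = 6, and 2^0 + 5 = 1 + 5 = 6.
Assume u_r = 2^r + 5 for some r ≥ 0.
Then u_{r+1} = 2u_r − 5 = 2·(2^r + 5) − 5 = 2^{r+1} + 10 − 5 = 2^{r+1} + 5.
So the formula holds for r+1, and by induction u_m = 2^m + 5 for all m ≥ 0.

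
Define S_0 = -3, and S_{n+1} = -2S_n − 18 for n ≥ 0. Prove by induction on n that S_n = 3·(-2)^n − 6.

Base case: S_0 = -3, and 3·(-2)^0 − 6 = 3 − 6 = -3.
Assume S_k = 3·(-2)^k − 6 for some k ≥ 0.
Then S_{k+1} = -2S_k − 18 = -2·(3·(-2)^k − 6) − 18 = -6·(-2)^k + 12 − 18 = 3·(-2)^{k+1} − 6.
So the formula holds for k+1, and by induction S_n = 3·(-2)^n − 6 for all n ≥ 0.

S_n = 3·(-2)^n − 6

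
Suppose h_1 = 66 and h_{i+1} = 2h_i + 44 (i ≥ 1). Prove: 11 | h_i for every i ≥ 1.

Base case: h_1 = 66 = 11·6, so 11 | h_1.
Assume 11 | h_j, so h_j = 11t for some integer t.
Then h_{j+1} = 2h_j + 44 = 2·(11t) + 44 = 11(2t + 4), so 11 | h_{j+1}.
By induction, 11 | h_i for all i ≥ 1.

11 | h_i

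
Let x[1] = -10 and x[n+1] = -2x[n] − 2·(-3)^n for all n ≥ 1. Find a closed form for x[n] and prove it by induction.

Claim: x[n] = 2·(-2)^n + 2·(-3)^n.

Base case: x[1] = -10, and 2·(-2)^1 + 2·(-3)^1 = -4 − 6 = -10.
Assume x[j] = 2·(-2)^j + 2·(-3)^j for some j ≥ 1.
Then x[j+1] = -2x[j] − 2·(-3)^j = -2·(2·(-2)^j + 2·(-3)^j) − 2·(-3)^j = 2·(-2)^{j+1} − 4·(-3)^j − 2·(-3)^j = 2·(-2)^{j+1} − 6·(-3)^j = 2·(-2)^{j+1} + 2·(-3)^{j+1}.
Hence x[n] = 2·(-2)^n + 2·(-3)^n for every n ≥ 1, by induction.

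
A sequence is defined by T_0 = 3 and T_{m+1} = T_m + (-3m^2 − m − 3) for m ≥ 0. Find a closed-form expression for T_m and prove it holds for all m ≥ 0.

Claim: T_m = -m^3 + m^2 − 3m + 3.

Base case: T_0 = 3, and -0^3 + 0^2 − 3·0 + 3 = 3.
Assume T_r = -r^3 + r^2 − 3r + 3.
Then T_{r+1} = T_r + (-3r^2 − r − 3) = (-r^3 + r^2 − 3r + 3) + (-3r^2 − r − 3) = -r^3 − 2r^2 − 4r,
and -(r+1)^3 + (r+1)^2 − 3·(r+1) + 3 = -r^3 − 2r^2 − 4r.
This completes the inductive step, so T_m = -m^3 + m^2 − 3m + 3 for all m ≥ 0.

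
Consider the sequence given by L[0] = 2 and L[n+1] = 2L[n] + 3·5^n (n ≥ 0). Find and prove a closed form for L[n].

Claim: L[n] = 2^n + 5^n.

Base case: L[0] = 2, and 2^0 + 5^0 = 1 + 1 = 2.
Assume L[m] = 2^m + 5^m for some m ≥ 0.
Then L[m+1] = 2L[m] + 3·5^m = 2·(2^m + 5^m) + 3·5^m = 2^{m+1} + 2·5^m + 3·5^m = 2^{m+1} + 5·5^m = 2^{m+1} + 5^{m+1}.
So the formula holds for m+1, and by induction L[n] = 2^n + 5^n for all n ≥ 0.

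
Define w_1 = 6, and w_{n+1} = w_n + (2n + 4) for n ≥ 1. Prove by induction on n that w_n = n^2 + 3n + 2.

Base case: w_1 = 6, and 1^2 + 3·1 + 2 = 6.
Assume w_r = r^2 + 3r + 2.
Then w_{r+1} = w_r + (2r + 4) = (r^2 + 3r + 2) + (2r + 4) = r^2 + 5r + 6,
and (r+1)^2 + 3·(r+1) + 2 = r^2 + 5r + 6.
This completes the inductive step, so w_n = n^2 + 3n + 2 for all n ≥ 1.

w_n = n^2 + 3n + 2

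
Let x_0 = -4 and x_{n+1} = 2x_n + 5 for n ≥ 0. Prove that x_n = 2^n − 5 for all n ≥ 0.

Base case: x_0 = -4, and 2^0 − 5 = 1 − 5 = -4.
Assume x_r = 2^r − 5 for some r ≥ 0.
Then x_{r+1} = 2x_r + 5 = 2·(2^r − 5) + 5 = 2^{r+1} − 10 + 5 = 2^{r+1} − 5.
So the formula holds for r+1, and by induction x_n = 2^n − 5 for all n ≥ 0.

x_n = 2^n − 5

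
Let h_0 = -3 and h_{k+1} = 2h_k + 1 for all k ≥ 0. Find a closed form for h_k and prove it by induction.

Claim: h_k = -2^{k+1} − 1.

Base case: h_0 = -3, and -2^{0+1} − 1 = -2 − 1 = -3.
Assume h_m = -2^{m+1} − 1 for some m ≥ 0.
Then h_{m+1} = 2h_m + 1 = 2·(-2^{m+1} − 1) + 1 = -2^{m+2} − 2 + 1 = -2^{m+2} − 1.
So the formula holds for m+1, and by induction h_k = -2^{k+1} − 1 for all k ≥ 0.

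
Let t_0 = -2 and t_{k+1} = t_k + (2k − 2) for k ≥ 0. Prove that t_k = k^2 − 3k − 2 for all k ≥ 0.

Base case: t_0 = -2, and 0^2 − 3·0 − 2 = -2.
Assume t_j = j^2 − 3j − 2.
Then t_{j+1} = t_j + (2j − 2) = (j^2 − 3j − 2) + (2j − 2) = j^2 − j − 4,
and (j+1)^2 − 3·(j+1) − 2 = j^2 − j − 4.
Hence t_k = k^2 − 3k − 2 for every k ≥ 0, by induction.

t_k = k^2 − 3k − 2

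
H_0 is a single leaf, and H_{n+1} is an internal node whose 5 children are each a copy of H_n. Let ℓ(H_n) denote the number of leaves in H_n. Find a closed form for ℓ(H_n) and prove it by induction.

Claim: ℓ(H_n) = 5^n.

Base case: ℓ(H_0) = 1, and 5^0 = 1.
Assume ℓ(H_j) = 5^j.
Then ℓ(H_{j+1}) = 5·ℓ(H_j) = 5·5^j = 5^{j+1}.
By induction, ℓ(H_n) = 5^n for all n ≥ 0.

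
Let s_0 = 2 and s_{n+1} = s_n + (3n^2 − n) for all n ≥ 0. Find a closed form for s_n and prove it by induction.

Claim: s_n = n^3 − 2n^2 + n + 2.

Base case: s_0 = 2, and 0^3 − 2·0^2 + 0 + 2 = 2.
Assume s_j = j^3 − 2j^2 + j + 2.
Then s_{j+1} = s_j + (3j^2 − j) = (j^3 − 2j^2 + j + 2) + (3j^2 − j) = j^3 + j^2 + 2,
and (j+1)^3 − 2·(j+1)^2 + (j+1) + 2 = j^3 + j^2 + 2.
By induction, s_n = n^3 − 2n^2 + n + 2 for all n ≥ 0.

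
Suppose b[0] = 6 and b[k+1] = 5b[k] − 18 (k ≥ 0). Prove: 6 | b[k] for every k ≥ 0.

Base case: b[0] = 6 = 6·1, so 6 | b[0].
Assume 6 | b[m], so b[m] = 6t for some integer t.
Then b[m+1] = 5b[m] − 18 = 5·(6t) − 18 = 6(5t − 3), so 6 | b[m+1].
So the property holds for m+1, and by induction 6 | b[k] for all k ≥ 0.

6 | b[k]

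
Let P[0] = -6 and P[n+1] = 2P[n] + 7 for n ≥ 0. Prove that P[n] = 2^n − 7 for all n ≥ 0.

Base case: P[0] = -6, and 2^0 − 7 = 1 − 7 = -6.
Assume P[j] = 2^j − 7 for some j ≥ 0.
Then P[j+1] = 2P[j] + 7 = 2·(2^j − 7) + 7 = 2^{j+1} − 14 + 7 = 2^{j+1} − 7.
This completes the inductive step, so P[n] = 2^n − 7 for all n ≥ 0.

P[n] = 2^n − 7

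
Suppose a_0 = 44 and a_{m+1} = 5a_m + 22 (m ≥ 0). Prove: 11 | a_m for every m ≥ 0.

Base case: a_0 = 44 = 11·4, so 11 | a_0.
Assume 11 | a_r, so a_r = 11t for some integer t.
Then a_{r+1} = 5a_r + 22 = 5·(11t) + 22 = 11(5t + 2), so 11 | a_{r+1}.
Hence 11 | a_m for every m ≥ 0, by induction.

11 | a_m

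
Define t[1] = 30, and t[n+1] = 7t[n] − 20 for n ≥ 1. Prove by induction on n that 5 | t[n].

Base case: t[1] = 30 = 5·6, so 5 | t[1].
Assume 5 | t[j], so t[j] = 5s for some integer s.
Then t[j+1] = 7t[j] − 20 = 7·(5s) − 20 = 5(7s − 4), so 5 | t[j+1].
So the property holds for j+1, and by induction 5 | t[n] for all n ≥ 1.

5 | t[n]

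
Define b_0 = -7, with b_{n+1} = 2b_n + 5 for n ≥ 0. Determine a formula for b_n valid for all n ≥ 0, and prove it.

Claim: b_n = -2^{n+1} − 5.

Base case: b_0 = -7, and -2^{0+1} − 5 = -2 − 5 = -7.
Assume b_m = -2^{m+1} − 5 for some m ≥ 0.
Then b_{m+1} = 2b_m + 5 = 2·(-2^{m+1} − 5) + 5 = -2^{m+2} − 10 + 5 = -2^{m+2} − 5.
So the formula holds for m+1, and by induction b_n = -2^{n+1} − 5 for all n ≥ 0.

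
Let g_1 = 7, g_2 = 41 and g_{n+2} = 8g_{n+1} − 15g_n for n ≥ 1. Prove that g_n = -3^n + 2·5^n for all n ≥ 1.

Base cases: g_1 = 7 and -3^1 + 2·5^1 = 7; g_2 = 41 and -3^2 + 2·5^2 = 41.
Assume g_j = -3^j + 2·5^j for all 1 ≤ j ≤ m, where m ≥ 2.
Then g_{m+1} = 8g_m − 15g_{m−1} = 8·(-3^m + 2·5^m) − 15·(-3^{m−1} + 2·5^{m−1}) = -(8·3 − 15)3^{m−1} + 2·(8·5 − 15)5^{m−1} = -9·3^{m−1} + 50·5^{m−1} = -3^{m+1} + 2·5^{m+1}.
This completes the inductive step, so g_n = -3^n + 2·5^n for all n ≥ 1.

g_n = -3^n + 2·5^n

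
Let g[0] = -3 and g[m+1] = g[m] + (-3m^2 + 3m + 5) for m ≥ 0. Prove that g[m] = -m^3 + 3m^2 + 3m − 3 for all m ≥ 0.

Base case: g[0] = -3, and -0^3 + 3·0^2 + 3·0 − 3 = -3.
Assume g[r] = -r^3 + 3r^2 + 3r − 3.
Then g[r+1] = g[r] + (-3r^2 + 3r + 5) = (-r^3 + 3r^2 + 3r − 3) + (-3r^2 + 3r + 5) = -r^3 + 6r + 2,
and -(r+1)^3 + 3·(r+1)^2 + 3·(r+1) − 3 = -r^3 + 6r + 2.
This completes the inductive step, so g[m] = -m^3 + 3m^2 + 3m − 3 for all m ≥ 0.

g[m] = -m^3 + 3m^2 + 3m − 3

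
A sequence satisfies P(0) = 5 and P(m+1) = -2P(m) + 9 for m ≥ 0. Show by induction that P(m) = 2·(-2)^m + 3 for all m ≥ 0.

Base case: P(0) = 5, and 2·(-2)^0 + 3 = 2 + 3 = 5.
Assume P(k) = 2·(-2)^k + 3 for some k ≥ 0.
Then P(k+1) = -2P(k) + 9 = -2·(2·(-2)^k + 3) + 9 = -4·(-2)^k − 6 + 9 = 2·(-2)^{k+1} + 3.
By induction, P(m) = 2·(-2)^m + 3 for all m ≥ 0.

P(m) = 2·(-2)^m + 3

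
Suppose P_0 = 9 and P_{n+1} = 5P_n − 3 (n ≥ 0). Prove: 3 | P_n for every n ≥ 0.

Base case: P_0 = 9 = 3·3, so 3 | P_0.
Assume 3 | P_r, so P_r = 3t for some integer t.
Then P_{r+1} = 5P_r − 3 = 5·(3t) − 3 = 3(5t − 1), so 3 | P_{r+1}.
This completes the inductive step, so 3 | P_n for all n ≥ 0.

3 | P_n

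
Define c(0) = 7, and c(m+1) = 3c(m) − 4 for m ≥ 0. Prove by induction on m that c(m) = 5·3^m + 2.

Base case: c(0) = 7, and 5·3^0 + 2 = 5 + 2 = 7.
Assume c(r) = 5·3^r + 2 for some r ≥ 0.
Then c(r+1) = 3c(r) − 4 = 3·(5·3^r + 2) − 4 = 15·3^r + 6 − 4 = 5·3^{r+1} + 2.
So the formula holds for r+1, and by induction c(m) = 5·3^m + 2 for all m ≥ 0.

c(m) = 5·3^m + 2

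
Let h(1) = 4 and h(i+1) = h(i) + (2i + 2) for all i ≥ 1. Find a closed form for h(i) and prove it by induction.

Claim: h(i) = i^2 + i + 2.

Base case: h(1) = 4, and 1^2 + 1 + 2 = 4.
Assume h(k) = k^2 + k + 2.
Then h(k+1) = h(k) + (2k + 2) = (k^2 + k + 2) + (2k + 2) = k^2 + 3k + 4,
and (k+1)^2 + (k+1) + 2 = k^2 + 3k + 4.
Hence h(i) = i^2 + i + 2 for every i ≥ 1, by induction.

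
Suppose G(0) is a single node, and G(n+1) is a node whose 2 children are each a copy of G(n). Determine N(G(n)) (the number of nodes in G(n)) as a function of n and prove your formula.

Claim: N(G(n)) = 2^{n+1} − 1.

Base case: N(G(0)) = 1, and 2^{0+1} − 1 = 1.
Assume N(G(k)) = 2^{k+1} − 1.
Then N(G(k+1)) = 1 + 2N(G(k)) = 1 + 2(2^{k+1} − 1) = 2^{k+2} − 2 + 1 = 2^{k+2} − 1.
So the formula holds for k+1, and by induction N(G(n)) = 2^{n+1} − 1 for all n ≥ 0.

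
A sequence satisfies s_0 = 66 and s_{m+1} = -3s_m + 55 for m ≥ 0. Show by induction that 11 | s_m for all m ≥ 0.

Base case: s_0 = 66 = 11·6, so 11 | s_0.
Assume 11 | s_r, so s_r = 11t for some integer t.
Then s_{r+1} = -3s_r + 55 = -3·(11t) + 55 = 11(-3t + 5), so 11 | s_{r+1}.
Hence 11 | s_m for every m ≥ 0, by induction.

11 | s_m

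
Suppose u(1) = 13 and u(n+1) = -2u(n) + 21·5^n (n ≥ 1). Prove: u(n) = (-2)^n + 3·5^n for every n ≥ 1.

Base case: u(1) = 13, and (-2)^1 + 3·5^1 = -2 + 15 = 13.
Assume u(m) = (-2)^m + 3·5^m for some m ≥ 1.
Then u(m+1) = -2u(m) + 21·5^m = -2·((-2)^m + 3·5^m) + 21·5^m = (-2)^{m+1} − 6·5^m + 21·5^m = (-2)^{m+1} + 15·5^m = (-2)^{m+1} + 3·5^{m+1}.
So the formula holds for m+1, and by induction u(n) = (-2)^n + 3·5^n for all n ≥ 1.

u(n) = (-2)^n + 3·5^n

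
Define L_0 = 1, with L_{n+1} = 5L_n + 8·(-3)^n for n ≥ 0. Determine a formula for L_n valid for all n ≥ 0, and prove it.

Claim: L_n = 2·5^n − (-3)^n.

Base case: L_0 = 1, and 2·5^0 − (-3)^0 = 2 − 1 = 1.
Assume L_m = 2·5^m − (-3)^m for some m ≥ 0.
Then L_{m+1} = 5L_m + 8·(-3)^m = 5·(2·5^m − (-3)^m) + 8·(-3)^m = 2·5^{m+1} − 5·(-3)^m + 8·(-3)^m = 2·5^{m+1} + 3·(-3)^m = 2·5^{m+1} − (-3)^{m+1}.
By induction, L_n = 2·5^n − (-3)^n for all n ≥ 0.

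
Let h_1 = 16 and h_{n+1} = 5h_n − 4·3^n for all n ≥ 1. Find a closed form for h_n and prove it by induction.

Claim: h_n = 2·5^n + 2·3^n.

Base case: h_1 = 16, and 2·5^1 + 2·3^1 = 10 + 6 = 16.
Assume h_j = 2·5^j + 2·3^j for some j ≥ 1.
Then h_{j+1} = 5h_j − 4·3^j = 5·(2·5^j + 2·3^j) − 4·3^j = 2·5^{j+1} + 10·3^j − 4·3^j = 2·5^{j+1} + 6·3^j = 2·5^{j+1} + 2·3^{j+1}.
Hence h_n = 2·5^n + 2·3^n for every n ≥ 1, by induction.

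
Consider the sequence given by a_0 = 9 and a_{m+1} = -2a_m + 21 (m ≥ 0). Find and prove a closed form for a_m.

Claim: a_m = 2·(-2)^m + 7.

Base case: a_0 = 9, and 2·(-2)^0 + 7 = 2 + 7 = 9.
Assume a_r = 2·(-2)^r + 7 for some r ≥ 0.
Then a_{r+1} = -2a_r + 21 = -2·(2·(-2)^r + 7) + 21 = -4·(-2)^r − 14 + 21 = 2·(-2)^{r+1} + 7.
So the formula holds for r+1, and by induction a_m = 2·(-2)^m + 7 for all m ≥ 0.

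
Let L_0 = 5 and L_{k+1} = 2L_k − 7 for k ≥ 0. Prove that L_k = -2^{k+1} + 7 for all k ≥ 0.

Base case: L_0 = 5, and -2^{0+1} + 7 = -2 + 7 = 5.
Assume L_j = -2^{j+1} + 7 for some j ≥ 0.
Then L_{j+1} = 2L_j − 7 = 2·(-2^{j+1} + 7) − 7 = -2^{j+2} + 14 − 7 = -2^{j+2} + 7.
Hence L_k = -2^{k+1} + 7 for every k ≥ 0, by induction.

L_k = -2^{k+1} + 7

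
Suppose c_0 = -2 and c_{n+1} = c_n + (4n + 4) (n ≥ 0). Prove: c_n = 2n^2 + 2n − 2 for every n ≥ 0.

Base case: c_0 = -2, and 2·0^2 + 2·0 − 2 = -2.
Assume c_r = 2r^2 + 2r − 2.
Then c_{r+1} = c_r + (4r + 4) = (2r^2 + 2r − 2) + (4r + 4) = 2r^2 + 6r + 2,
and 2·(r+1)^2 + 2·(r+1) − 2 = 2r^2 + 6r + 2.
Hence c_n = 2n^2 + 2n − 2 for every n ≥ 0, by induction.

c_n = 2n^2 + 2n − 2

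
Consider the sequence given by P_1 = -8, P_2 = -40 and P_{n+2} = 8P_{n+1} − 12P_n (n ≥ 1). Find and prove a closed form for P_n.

Claim: P_n = -2^n − 6^n.

Base cases: P_1 = -8 and -2^1 − 6^1 = -8; P_2 = -40 and -2^2 − 6^2 = -40.
Assume P_i = -2^i − 6^i for all 1 ≤ i ≤ j, where j ≥ 2.
Then P_{j+1} = 8P_j − 12P_{j−1} = 8·(-2^j − 6^j) − 12·(-2^{j−1} − 6^{j−1}) = -(8·2 − 12)2^{j−1} − (8·6 − 12)6^{j−1} = -4·2^{j−1} − 36·6^{j−1} = -2^{j+1} − 6^{j+1}.
This completes the inductive step, so P_n = -2^n − 6^n for all n ≥ 1.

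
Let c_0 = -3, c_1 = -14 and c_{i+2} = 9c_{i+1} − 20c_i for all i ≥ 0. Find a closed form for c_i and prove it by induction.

Claim: c_i = -4^i − 2·5^i.

Base cases: c_0 = -3 and -4^0 − 2·5^0 = -3; c_1 = -14 and -4^1 − 2·5^1 = -14.
Assume c_t = -4^t − 2·5^t for all 0 ≤ t ≤ j, where j ≥ 1.
Then c_{j+1} = 9c_j − 20c_{j−1} = 9·(-4^j − 2·5^j) − 20·(-4^{j−1} − 2·5^{j−1}) = -(9·4 − 20)4^{j−1} − 2·(9·5 − 20)5^{j−1} = -16·4^{j−1} − 50·5^{j−1} = -4^{j+1} − 2·5^{j+1}.
Hence c_i = -4^i − 2·5^i for every i ≥ 0, by strong induction.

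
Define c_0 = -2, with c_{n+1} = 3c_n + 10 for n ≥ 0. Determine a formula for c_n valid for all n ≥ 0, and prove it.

Claim: c_n = 3^{n+1} − 5.

Base case: c_0 = -2, and 3^{0+1} − 5 = 3 − 5 = -2.
Assume c_m = 3^{m+1} − 5 for some m ≥ 0.
Then c_{m+1} = 3c_m + 10 = 3·(3^{m+1} − 5) + 10 = 3^{m+2} − 15 + 10 = 3^{m+2} − 5.
By induction, c_n = 3^{n+1} − 5 for all n ≥ 0.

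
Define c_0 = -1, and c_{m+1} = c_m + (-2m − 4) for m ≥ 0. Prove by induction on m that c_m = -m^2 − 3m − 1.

Base case: c_0 = -1, and -0^2 − 3·0 − 1 = -1.
Assume c_j = -j^2 − 3j − 1.
Then c_{j+1} = c_j + (-2j − 4) = (-j^2 − 3j − 1) + (-2j − 4) = -j^2 − 5j − 5,
and -(j+1)^2 − 3·(j+1) − 1 = -j^2 − 5j − 5.
This completes the inductive step, so c_m = -m^2 − 3m − 1 for all m ≥ 0.

c_m = -m^2 − 3m − 1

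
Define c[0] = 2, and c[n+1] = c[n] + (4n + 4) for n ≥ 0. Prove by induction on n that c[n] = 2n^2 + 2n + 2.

Base case: c[0] = 2, and 2·0^2 + 2·0 + 2 = 2.
Assume c[r] = 2r^2 + 2r + 2.
Then c[r+1] = c[r] + (4r + 4) = (2r^2 + 2r + 2) + (4r + 4) = 2r^2 + 6r + 6,
and 2·(r+1)^2 + 2·(r+1) + 2 = 2r^2 + 6r + 6.
Hence c[n] = 2n^2 + 2n + 2 for every n ≥ 0, by induction.

c[n] = 2n^2 + 2n + 2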